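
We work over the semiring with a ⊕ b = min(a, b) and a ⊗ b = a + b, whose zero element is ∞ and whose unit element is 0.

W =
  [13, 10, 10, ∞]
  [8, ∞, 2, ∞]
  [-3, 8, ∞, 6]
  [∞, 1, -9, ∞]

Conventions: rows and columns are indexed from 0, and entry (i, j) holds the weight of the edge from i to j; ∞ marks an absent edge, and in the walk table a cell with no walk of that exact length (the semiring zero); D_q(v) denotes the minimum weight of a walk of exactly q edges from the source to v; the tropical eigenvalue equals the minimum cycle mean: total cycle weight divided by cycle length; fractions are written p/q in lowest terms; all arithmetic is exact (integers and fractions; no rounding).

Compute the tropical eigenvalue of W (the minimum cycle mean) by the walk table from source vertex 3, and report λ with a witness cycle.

q=0: [∞, ∞, ∞, 0]
q=1: [∞, 1, -9, ∞]
q=2: [-12, -1, 3, -3]
q=3: [0, -2, -12, 9]
q=4: [-15, -4, 0, -6]
Optimal cycle mean attained by: cycle 2->3->2, total 6 + (-9), length 2.
Answer: λ = -3/2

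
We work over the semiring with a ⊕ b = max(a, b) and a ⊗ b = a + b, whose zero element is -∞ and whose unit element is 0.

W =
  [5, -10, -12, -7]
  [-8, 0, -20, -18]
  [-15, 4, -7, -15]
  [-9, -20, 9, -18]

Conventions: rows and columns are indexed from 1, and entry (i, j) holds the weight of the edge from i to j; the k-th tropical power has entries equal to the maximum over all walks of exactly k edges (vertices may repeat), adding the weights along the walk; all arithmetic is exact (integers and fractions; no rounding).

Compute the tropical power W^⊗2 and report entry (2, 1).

W^⊗2:
  [10, -5, 2, -2]
  [-3, 0, -9, -15]
  [-4, 4, -6, -14]
  [-4, 13, 2, -6]
Key observation: the optimum is the walk 2->1->1, with weight (-8) + 5 = -3.
Optimal value attained by: walk 2->1->1.
Answer: (W^⊗2)[2][1] = -3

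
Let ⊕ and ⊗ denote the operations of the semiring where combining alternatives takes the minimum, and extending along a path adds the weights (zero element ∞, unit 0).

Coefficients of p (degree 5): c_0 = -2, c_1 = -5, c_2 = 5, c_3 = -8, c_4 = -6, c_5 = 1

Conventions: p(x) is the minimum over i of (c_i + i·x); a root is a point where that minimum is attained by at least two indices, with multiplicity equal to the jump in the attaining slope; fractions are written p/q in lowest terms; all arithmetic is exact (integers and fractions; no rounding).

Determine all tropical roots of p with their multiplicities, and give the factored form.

hull edge (i=0, c=-2) to (i=1, c=-5): slope -3, span 1
hull edge (i=1, c=-5) to (i=3, c=-8): slope -3/2, span 2
hull edge (i=3, c=-8) to (i=4, c=-6): slope 2, span 1
hull edge (i=4, c=-6) to (i=5, c=1): slope 7, span 1
Factored form: p(x) = 1 ⊗ (x ⊕ (-7)) ⊗ (x ⊕ (-2)) ⊗ (x ⊕ 3/2) ⊗ (x ⊕ 3/2) ⊗ (x ⊕ 3)
Answer: roots = -7 (mult 1), -2 (mult 1), 3/2 (mult 2), 3 (mult 1)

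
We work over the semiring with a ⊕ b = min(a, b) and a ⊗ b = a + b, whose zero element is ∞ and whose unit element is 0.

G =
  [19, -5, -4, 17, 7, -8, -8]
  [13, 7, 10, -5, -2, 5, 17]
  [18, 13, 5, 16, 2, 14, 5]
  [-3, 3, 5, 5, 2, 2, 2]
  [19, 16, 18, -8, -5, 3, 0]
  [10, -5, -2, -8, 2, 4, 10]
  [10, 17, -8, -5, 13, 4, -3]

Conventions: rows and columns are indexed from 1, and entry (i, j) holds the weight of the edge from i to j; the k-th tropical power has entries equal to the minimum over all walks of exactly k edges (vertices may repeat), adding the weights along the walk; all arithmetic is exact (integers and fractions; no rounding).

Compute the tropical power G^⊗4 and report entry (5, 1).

G^⊗2:
  [2, -13, -16, -16, -7, -4, -11]
  [-8, -2, 0, -10, -7, -3, -3]
  [13, 9, -3, -6, -3, 5, 2]
  [2, -8, -7, -6, -3, -11, -11]
  [-11, -5, -8, -13, -10, -6, -6]
  [-11, -5, -3, -10, -7, -6, -6]
  [-8, -2, -11, -8, -6, -3, -6]
G^⊗3:
  [-19, -13, -19, -18, -15, -14, -14]
  [-13, -13, -12, -15, -12, -16, -16]
  [-9, -3, -6, -11, -8, -4, -4]
  [-9, -16, -19, -19, -10, -7, -14]
  [-16, -16, -15, -18, -15, -19, -19]
  [-13, -16, -15, -15, -12, -19, -19]
  [-11, -13, -14, -14, -11, -16, -16]
G^⊗4:
  [-21, -24, -23, -23, -20, -27, -27]
  [-18, -21, -24, -24, -17, -21, -21]
  [-14, -14, -13, -16, -13, -17, -17]
  [-22, -16, -22, -21, -18, -17, -17]
  [-21, -24, -27, -27, -20, -24, -24]
  [-18, -24, -27, -27, -18, -21, -22]
  [-17, -21, -24, -24, -16, -19, -19]
Key observation: the optimum is the walk 5->5->5->4->1, with weight (-5) + (-5) + (-8) + (-3) = -21.
Optimal value attained by: walk 5->5->5->4->1.
Answer: (G^⊗4)[5][1] = -21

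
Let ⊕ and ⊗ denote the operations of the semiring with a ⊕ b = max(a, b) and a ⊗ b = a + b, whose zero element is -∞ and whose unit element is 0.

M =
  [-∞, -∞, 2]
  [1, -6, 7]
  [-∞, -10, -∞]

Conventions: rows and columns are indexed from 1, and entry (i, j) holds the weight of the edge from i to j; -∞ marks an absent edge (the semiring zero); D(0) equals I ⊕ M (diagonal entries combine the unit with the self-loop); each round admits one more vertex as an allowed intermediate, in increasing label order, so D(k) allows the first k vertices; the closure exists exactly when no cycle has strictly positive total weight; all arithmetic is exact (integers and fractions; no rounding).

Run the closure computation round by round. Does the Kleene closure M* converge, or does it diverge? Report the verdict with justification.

D(0):
  [0, -∞, 2]
  [1, 0, 7]
  [-∞, -10, 0]
D(1):
  [0, -∞, 2]
  [1, 0, 7]
  [-∞, -10, 0]
D(2):
  [0, -∞, 2]
  [1, 0, 7]
  [-9, -10, 0]
D(3):
  [0, -8, 2]
  [1, 0, 7]
  [-9, -10, 0]
Key observation: every diagonal entry stays at the unit through all rounds, so no improving cycle exists.
Answer: CONVERGES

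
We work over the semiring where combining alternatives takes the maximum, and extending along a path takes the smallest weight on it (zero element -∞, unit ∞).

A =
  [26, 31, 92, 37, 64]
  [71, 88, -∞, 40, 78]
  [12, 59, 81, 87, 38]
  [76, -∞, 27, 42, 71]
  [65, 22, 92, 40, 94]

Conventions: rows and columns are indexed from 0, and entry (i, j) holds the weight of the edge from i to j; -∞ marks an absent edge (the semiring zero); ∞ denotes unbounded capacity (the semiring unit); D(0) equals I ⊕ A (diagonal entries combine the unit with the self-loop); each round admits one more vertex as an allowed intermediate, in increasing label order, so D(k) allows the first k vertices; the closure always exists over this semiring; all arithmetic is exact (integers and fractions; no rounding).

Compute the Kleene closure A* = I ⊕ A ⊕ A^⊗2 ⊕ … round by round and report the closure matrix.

D(0):
  [∞, 31, 92, 37, 64]
  [71, ∞, -∞, 40, 78]
  [12, 59, ∞, 87, 38]
  [76, -∞, 27, ∞, 71]
  [65, 22, 92, 40, ∞]
D(1):
  [∞, 31, 92, 37, 64]
  [71, ∞, 71, 40, 78]
  [12, 59, ∞, 87, 38]
  [76, 31, 76, ∞, 71]
  [65, 31, 92, 40, ∞]
D(2):
  [∞, 31, 92, 37, 64]
  [71, ∞, 71, 40, 78]
  [59, 59, ∞, 87, 59]
  [76, 31, 76, ∞, 71]
  [65, 31, 92, 40, ∞]
D(3):
  [∞, 59, 92, 87, 64]
  [71, ∞, 71, 71, 78]
  [59, 59, ∞, 87, 59]
  [76, 59, 76, ∞, 71]
  [65, 59, 92, 87, ∞]
D(4):
  [∞, 59, 92, 87, 71]
  [71, ∞, 71, 71, 78]
  [76, 59, ∞, 87, 71]
  [76, 59, 76, ∞, 71]
  [76, 59, 92, 87, ∞]
D(5):
  [∞, 59, 92, 87, 71]
  [76, ∞, 78, 78, 78]
  [76, 59, ∞, 87, 71]
  [76, 59, 76, ∞, 71]
  [76, 59, 92, 87, ∞]
Answer: A* = [[∞, 59, 92, 87, 71], [76, ∞, 78, 78, 78], [76, 59, ∞, 87, 71], [76, 59, 76, ∞, 71], [76, 59, 92, 87, ∞]]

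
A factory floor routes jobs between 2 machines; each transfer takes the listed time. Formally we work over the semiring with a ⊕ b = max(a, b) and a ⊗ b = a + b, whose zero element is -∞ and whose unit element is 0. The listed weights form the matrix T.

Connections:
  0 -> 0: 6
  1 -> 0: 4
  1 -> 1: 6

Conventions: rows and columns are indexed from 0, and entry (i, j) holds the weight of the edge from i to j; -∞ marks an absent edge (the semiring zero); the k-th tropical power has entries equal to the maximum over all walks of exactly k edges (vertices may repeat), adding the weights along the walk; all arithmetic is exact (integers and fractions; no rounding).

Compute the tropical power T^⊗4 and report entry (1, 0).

T^⊗2:
  [12, -∞]
  [10, 12]
T^⊗3:
  [18, -∞]
  [16, 18]
T^⊗4:
  [24, -∞]
  [22, 24]
Key observation: the optimum is the walk 1->0->0->0->0, with weight 4 + 6 + 6 + 6 = 22.
Optimal value attained by: walk 1->0->0->0->0.
Answer: (T^⊗4)[1][0] = 22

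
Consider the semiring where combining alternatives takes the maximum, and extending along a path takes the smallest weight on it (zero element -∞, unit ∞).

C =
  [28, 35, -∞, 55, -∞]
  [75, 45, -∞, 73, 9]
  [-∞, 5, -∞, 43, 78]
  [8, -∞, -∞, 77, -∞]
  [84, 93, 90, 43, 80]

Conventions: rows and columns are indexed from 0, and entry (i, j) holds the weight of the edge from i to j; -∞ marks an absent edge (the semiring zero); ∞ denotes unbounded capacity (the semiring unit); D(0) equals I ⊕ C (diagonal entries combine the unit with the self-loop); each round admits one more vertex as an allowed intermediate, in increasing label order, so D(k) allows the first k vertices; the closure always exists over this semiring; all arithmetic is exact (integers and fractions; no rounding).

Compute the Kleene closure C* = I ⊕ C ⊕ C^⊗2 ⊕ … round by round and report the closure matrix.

D(0):
  [∞, 35, -∞, 55, -∞]
  [75, ∞, -∞, 73, 9]
  [-∞, 5, ∞, 43, 78]
  [8, -∞, -∞, ∞, -∞]
  [84, 93, 90, 43, ∞]
D(1):
  [∞, 35, -∞, 55, -∞]
  [75, ∞, -∞, 73, 9]
  [-∞, 5, ∞, 43, 78]
  [8, 8, -∞, ∞, -∞]
  [84, 93, 90, 55, ∞]
D(2):
  [∞, 35, -∞, 55, 9]
  [75, ∞, -∞, 73, 9]
  [5, 5, ∞, 43, 78]
  [8, 8, -∞, ∞, 8]
  [84, 93, 90, 73, ∞]
D(3):
  [∞, 35, -∞, 55, 9]
  [75, ∞, -∞, 73, 9]
  [5, 5, ∞, 43, 78]
  [8, 8, -∞, ∞, 8]
  [84, 93, 90, 73, ∞]
D(4):
  [∞, 35, -∞, 55, 9]
  [75, ∞, -∞, 73, 9]
  [8, 8, ∞, 43, 78]
  [8, 8, -∞, ∞, 8]
  [84, 93, 90, 73, ∞]
D(5):
  [∞, 35, 9, 55, 9]
  [75, ∞, 9, 73, 9]
  [78, 78, ∞, 73, 78]
  [8, 8, 8, ∞, 8]
  [84, 93, 90, 73, ∞]
Answer: C* = [[∞, 35, 9, 55, 9], [75, ∞, 9, 73, 9], [78, 78, ∞, 73, 78], [8, 8, 8, ∞, 8], [84, 93, 90, 73, ∞]]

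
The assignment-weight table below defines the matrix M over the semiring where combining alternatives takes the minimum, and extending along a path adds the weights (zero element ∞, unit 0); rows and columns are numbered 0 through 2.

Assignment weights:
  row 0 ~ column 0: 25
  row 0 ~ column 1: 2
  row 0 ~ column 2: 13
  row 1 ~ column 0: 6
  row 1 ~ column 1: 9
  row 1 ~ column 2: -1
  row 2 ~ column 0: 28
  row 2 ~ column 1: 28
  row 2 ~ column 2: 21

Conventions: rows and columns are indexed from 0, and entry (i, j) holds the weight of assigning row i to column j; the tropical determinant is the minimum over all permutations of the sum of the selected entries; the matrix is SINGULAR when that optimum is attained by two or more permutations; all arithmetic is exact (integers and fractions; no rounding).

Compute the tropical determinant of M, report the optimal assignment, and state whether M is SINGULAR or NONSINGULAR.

σ = (0, 1, 2): 25 + 9 + 21 = 55
σ = (0, 2, 1): 25 + (-1) + 28 = 52
σ = (1, 0, 2): 2 + 6 + 21 = 29
σ = (1, 2, 0): 2 + (-1) + 28 = 29
σ = (2, 0, 1): 13 + 6 + 28 = 47
σ = (2, 1, 0): 13 + 9 + 28 = 50
Optimal value attained by: σ = (1, 0, 2).
Answer: det⊕(M) = 29; verdict: SINGULAR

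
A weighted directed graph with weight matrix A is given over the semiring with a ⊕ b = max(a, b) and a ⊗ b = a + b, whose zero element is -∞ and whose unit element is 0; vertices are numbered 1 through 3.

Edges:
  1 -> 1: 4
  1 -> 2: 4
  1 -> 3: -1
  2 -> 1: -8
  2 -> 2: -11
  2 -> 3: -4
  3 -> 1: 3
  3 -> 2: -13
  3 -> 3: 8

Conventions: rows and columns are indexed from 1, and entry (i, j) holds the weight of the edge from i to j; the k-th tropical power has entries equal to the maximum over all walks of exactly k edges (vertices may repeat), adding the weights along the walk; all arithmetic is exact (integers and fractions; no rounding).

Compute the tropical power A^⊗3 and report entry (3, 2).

A^⊗2:
  [8, 8, 7]
  [-1, -4, 4]
  [11, 7, 16]
A^⊗3:
  [12, 12, 15]
  [7, 3, 12]
  [19, 15, 24]
Key observation: the optimum is the walk 3->3->1->2, with weight 8 + 3 + 4 = 15.
Optimal value attained by: walk 3->3->1->2.
Answer: (A^⊗3)[3][2] = 15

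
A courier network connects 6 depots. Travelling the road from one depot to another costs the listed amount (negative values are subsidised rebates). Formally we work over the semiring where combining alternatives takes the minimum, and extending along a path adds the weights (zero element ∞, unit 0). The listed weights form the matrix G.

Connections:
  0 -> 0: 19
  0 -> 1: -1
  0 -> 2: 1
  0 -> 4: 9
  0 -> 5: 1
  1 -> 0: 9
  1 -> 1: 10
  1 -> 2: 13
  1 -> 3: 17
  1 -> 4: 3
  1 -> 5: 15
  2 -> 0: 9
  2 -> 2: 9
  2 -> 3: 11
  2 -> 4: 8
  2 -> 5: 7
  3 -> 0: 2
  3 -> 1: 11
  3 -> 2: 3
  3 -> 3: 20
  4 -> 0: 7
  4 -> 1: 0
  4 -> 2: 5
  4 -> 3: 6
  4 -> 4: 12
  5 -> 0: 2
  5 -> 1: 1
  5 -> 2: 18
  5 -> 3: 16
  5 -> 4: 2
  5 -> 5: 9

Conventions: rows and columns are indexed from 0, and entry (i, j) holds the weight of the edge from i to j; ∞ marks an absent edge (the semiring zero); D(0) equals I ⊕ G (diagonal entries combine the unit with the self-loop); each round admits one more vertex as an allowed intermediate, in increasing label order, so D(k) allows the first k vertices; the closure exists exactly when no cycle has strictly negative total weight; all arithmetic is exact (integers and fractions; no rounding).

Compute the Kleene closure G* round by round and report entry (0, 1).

D(0):
  [0, -1, 1, ∞, 9, 1]
  [9, 0, 13, 17, 3, 15]
  [9, ∞, 0, 11, 8, 7]
  [2, 11, 3, 0, ∞, ∞]
  [7, 0, 5, 6, 0, ∞]
  [2, 1, 18, 16, 2, 0]
D(1):
  [0, -1, 1, ∞, 9, 1]
  [9, 0, 10, 17, 3, 10]
  [9, 8, 0, 11, 8, 7]
  [2, 1, 3, 0, 11, 3]
  [7, 0, 5, 6, 0, 8]
  [2, 1, 3, 16, 2, 0]
D(2):
  [0, -1, 1, 16, 2, 1]
  [9, 0, 10, 17, 3, 10]
  [9, 8, 0, 11, 8, 7]
  [2, 1, 3, 0, 4, 3]
  [7, 0, 5, 6, 0, 8]
  [2, 1, 3, 16, 2, 0]
D(3):
  [0, -1, 1, 12, 2, 1]
  [9, 0, 10, 17, 3, 10]
  [9, 8, 0, 11, 8, 7]
  [2, 1, 3, 0, 4, 3]
  [7, 0, 5, 6, 0, 8]
  [2, 1, 3, 14, 2, 0]
D(4):
  [0, -1, 1, 12, 2, 1]
  [9, 0, 10, 17, 3, 10]
  [9, 8, 0, 11, 8, 7]
  [2, 1, 3, 0, 4, 3]
  [7, 0, 5, 6, 0, 8]
  [2, 1, 3, 14, 2, 0]
D(5):
  [0, -1, 1, 8, 2, 1]
  [9, 0, 8, 9, 3, 10]
  [9, 8, 0, 11, 8, 7]
  [2, 1, 3, 0, 4, 3]
  [7, 0, 5, 6, 0, 8]
  [2, 1, 3, 8, 2, 0]
D(6):
  [0, -1, 1, 8, 2, 1]
  [9, 0, 8, 9, 3, 10]
  [9, 8, 0, 11, 8, 7]
  [2, 1, 3, 0, 4, 3]
  [7, 0, 5, 6, 0, 8]
  [2, 1, 3, 8, 2, 0]
Answer: G*[0][1] = -1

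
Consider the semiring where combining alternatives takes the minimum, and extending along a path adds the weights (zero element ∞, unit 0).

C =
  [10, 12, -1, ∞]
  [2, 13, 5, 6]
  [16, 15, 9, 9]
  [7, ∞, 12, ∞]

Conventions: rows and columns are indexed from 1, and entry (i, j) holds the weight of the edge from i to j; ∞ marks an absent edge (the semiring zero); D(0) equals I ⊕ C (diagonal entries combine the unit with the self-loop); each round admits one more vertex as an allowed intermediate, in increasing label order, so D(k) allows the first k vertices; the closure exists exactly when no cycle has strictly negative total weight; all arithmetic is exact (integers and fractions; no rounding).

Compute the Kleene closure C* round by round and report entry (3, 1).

D(0):
  [0, 12, -1, ∞]
  [2, 0, 5, 6]
  [16, 15, 0, 9]
  [7, ∞, 12, 0]
D(1):
  [0, 12, -1, ∞]
  [2, 0, 1, 6]
  [16, 15, 0, 9]
  [7, 19, 6, 0]
D(2):
  [0, 12, -1, 18]
  [2, 0, 1, 6]
  [16, 15, 0, 9]
  [7, 19, 6, 0]
D(3):
  [0, 12, -1, 8]
  [2, 0, 1, 6]
  [16, 15, 0, 9]
  [7, 19, 6, 0]
D(4):
  [0, 12, -1, 8]
  [2, 0, 1, 6]
  [16, 15, 0, 9]
  [7, 19, 6, 0]
Answer: C*[3][1] = 16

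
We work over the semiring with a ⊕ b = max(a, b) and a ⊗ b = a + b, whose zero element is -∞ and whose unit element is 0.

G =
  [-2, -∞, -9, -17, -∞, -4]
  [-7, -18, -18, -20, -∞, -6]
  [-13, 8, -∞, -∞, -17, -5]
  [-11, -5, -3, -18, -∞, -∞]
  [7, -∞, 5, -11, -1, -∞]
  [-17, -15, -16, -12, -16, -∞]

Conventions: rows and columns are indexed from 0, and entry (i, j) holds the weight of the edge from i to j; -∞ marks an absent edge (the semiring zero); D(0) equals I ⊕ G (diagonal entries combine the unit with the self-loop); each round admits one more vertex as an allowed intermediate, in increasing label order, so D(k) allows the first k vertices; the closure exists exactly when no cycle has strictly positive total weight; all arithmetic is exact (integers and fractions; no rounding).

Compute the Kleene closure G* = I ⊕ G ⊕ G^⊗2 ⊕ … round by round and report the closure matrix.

D(0):
  [0, -∞, -9, -17, -∞, -4]
  [-7, 0, -18, -20, -∞, -6]
  [-13, 8, 0, -∞, -17, -5]
  [-11, -5, -3, 0, -∞, -∞]
  [7, -∞, 5, -11, 0, -∞]
  [-17, -15, -16, -12, -16, 0]
D(1):
  [0, -∞, -9, -17, -∞, -4]
  [-7, 0, -16, -20, -∞, -6]
  [-13, 8, 0, -30, -17, -5]
  [-11, -5, -3, 0, -∞, -15]
  [7, -∞, 5, -10, 0, 3]
  [-17, -15, -16, -12, -16, 0]
D(2):
  [0, -∞, -9, -17, -∞, -4]
  [-7, 0, -16, -20, -∞, -6]
  [1, 8, 0, -12, -17, 2]
  [-11, -5, -3, 0, -∞, -11]
  [7, -∞, 5, -10, 0, 3]
  [-17, -15, -16, -12, -16, 0]
D(3):
  [0, -1, -9, -17, -26, -4]
  [-7, 0, -16, -20, -33, -6]
  [1, 8, 0, -12, -17, 2]
  [-2, 5, -3, 0, -20, -1]
  [7, 13, 5, -7, 0, 7]
  [-15, -8, -16, -12, -16, 0]
D(4):
  [0, -1, -9, -17, -26, -4]
  [-7, 0, -16, -20, -33, -6]
  [1, 8, 0, -12, -17, 2]
  [-2, 5, -3, 0, -20, -1]
  [7, 13, 5, -7, 0, 7]
  [-14, -7, -15, -12, -16, 0]
D(5):
  [0, -1, -9, -17, -26, -4]
  [-7, 0, -16, -20, -33, -6]
  [1, 8, 0, -12, -17, 2]
  [-2, 5, -3, 0, -20, -1]
  [7, 13, 5, -7, 0, 7]
  [-9, -3, -11, -12, -16, 0]
D(6):
  [0, -1, -9, -16, -20, -4]
  [-7, 0, -16, -18, -22, -6]
  [1, 8, 0, -10, -14, 2]
  [-2, 5, -3, 0, -17, -1]
  [7, 13, 5, -5, 0, 7]
  [-9, -3, -11, -12, -16, 0]
Answer: G* = [[0, -1, -9, -16, -20, -4], [-7, 0, -16, -18, -22, -6], [1, 8, 0, -10, -14, 2], [-2, 5, -3, 0, -17, -1], [7, 13, 5, -5, 0, 7], [-9, -3, -11, -12, -16, 0]]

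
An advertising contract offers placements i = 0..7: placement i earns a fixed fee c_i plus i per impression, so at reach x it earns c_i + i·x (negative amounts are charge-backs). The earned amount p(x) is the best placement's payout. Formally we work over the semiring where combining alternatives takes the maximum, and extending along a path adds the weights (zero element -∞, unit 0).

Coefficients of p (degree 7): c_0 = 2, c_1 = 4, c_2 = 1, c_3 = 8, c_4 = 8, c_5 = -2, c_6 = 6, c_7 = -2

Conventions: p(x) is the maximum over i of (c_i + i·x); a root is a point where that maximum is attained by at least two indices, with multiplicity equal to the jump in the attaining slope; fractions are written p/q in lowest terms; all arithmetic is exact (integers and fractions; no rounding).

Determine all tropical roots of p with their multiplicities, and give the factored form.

hull edge (i=0, c=2) to (i=3, c=8): slope 2, span 3
hull edge (i=3, c=8) to (i=4, c=8): slope 0, span 1
hull edge (i=4, c=8) to (i=6, c=6): slope -1, span 2
hull edge (i=6, c=6) to (i=7, c=-2): slope -8, span 1
Factored form: p(x) = -2 ⊗ (x ⊕ (-2)) ⊗ (x ⊕ (-2)) ⊗ (x ⊕ (-2)) ⊗ (x ⊕ 0) ⊗ (x ⊕ 1) ⊗ (x ⊕ 1) ⊗ (x ⊕ 8)
Answer: roots = -2 (mult 3), 0 (mult 1), 1 (mult 2), 8 (mult 1)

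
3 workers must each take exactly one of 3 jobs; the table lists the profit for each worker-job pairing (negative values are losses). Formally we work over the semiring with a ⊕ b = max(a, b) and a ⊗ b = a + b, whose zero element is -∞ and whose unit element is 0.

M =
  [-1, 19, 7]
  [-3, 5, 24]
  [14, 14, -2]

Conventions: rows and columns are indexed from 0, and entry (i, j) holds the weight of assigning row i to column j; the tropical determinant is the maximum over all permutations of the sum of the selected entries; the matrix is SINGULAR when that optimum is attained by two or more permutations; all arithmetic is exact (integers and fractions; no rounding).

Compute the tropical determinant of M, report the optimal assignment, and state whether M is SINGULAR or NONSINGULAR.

σ = (0, 1, 2): (-1) + 5 + (-2) = 2
σ = (0, 2, 1): (-1) + 24 + 14 = 37
σ = (1, 0, 2): 19 + (-3) + (-2) = 14
σ = (1, 2, 0): 19 + 24 + 14 = 57
σ = (2, 0, 1): 7 + (-3) + 14 = 18
σ = (2, 1, 0): 7 + 5 + 14 = 26
Optimal value attained by: σ = (1, 2, 0).
Answer: det⊕(M) = 57; verdict: NONSINGULAR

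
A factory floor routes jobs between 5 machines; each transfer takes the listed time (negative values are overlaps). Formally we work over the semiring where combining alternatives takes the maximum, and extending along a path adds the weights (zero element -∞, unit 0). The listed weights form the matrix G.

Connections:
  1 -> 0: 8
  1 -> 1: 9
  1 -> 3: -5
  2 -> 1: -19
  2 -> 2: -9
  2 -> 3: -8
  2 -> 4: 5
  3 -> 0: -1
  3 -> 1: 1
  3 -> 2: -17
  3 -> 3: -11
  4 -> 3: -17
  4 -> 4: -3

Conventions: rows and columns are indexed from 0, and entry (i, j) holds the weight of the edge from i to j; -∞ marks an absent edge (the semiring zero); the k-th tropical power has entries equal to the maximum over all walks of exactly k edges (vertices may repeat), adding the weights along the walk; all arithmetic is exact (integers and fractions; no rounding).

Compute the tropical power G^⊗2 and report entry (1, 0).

G^⊗2:
  [-∞, -∞, -∞, -∞, -∞]
  [17, 18, -22, 4, -∞]
  [-9, -7, -18, -12, 2]
  [9, 10, -26, -4, -12]
  [-18, -16, -34, -20, -6]
Key observation: the optimum is the walk 1->1->0, with weight 9 + 8 = 17.
Optimal value attained by: walk 1->1->0.
Answer: (G^⊗2)[1][0] = 17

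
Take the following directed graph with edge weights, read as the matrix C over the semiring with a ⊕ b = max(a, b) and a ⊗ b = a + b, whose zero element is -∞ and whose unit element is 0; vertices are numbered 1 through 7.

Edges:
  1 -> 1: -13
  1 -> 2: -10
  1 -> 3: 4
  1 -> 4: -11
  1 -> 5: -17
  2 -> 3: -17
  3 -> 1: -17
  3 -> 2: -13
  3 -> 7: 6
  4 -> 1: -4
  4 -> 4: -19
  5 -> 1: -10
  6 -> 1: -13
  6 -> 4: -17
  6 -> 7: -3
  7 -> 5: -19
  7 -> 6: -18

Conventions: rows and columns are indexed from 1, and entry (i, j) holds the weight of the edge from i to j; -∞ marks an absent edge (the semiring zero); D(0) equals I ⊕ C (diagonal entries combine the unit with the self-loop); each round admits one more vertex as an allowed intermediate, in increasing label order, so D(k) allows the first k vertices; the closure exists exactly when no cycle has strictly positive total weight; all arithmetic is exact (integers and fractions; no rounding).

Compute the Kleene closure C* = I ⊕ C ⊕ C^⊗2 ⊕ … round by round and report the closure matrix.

D(0):
  [0, -10, 4, -11, -17, -∞, -∞]
  [-∞, 0, -17, -∞, -∞, -∞, -∞]
  [-17, -13, 0, -∞, -∞, -∞, 6]
  [-4, -∞, -∞, 0, -∞, -∞, -∞]
  [-10, -∞, -∞, -∞, 0, -∞, -∞]
  [-13, -∞, -∞, -17, -∞, 0, -3]
  [-∞, -∞, -∞, -∞, -19, -18, 0]
D(1):
  [0, -10, 4, -11, -17, -∞, -∞]
  [-∞, 0, -17, -∞, -∞, -∞, -∞]
  [-17, -13, 0, -28, -34, -∞, 6]
  [-4, -14, 0, 0, -21, -∞, -∞]
  [-10, -20, -6, -21, 0, -∞, -∞]
  [-13, -23, -9, -17, -30, 0, -3]
  [-∞, -∞, -∞, -∞, -19, -18, 0]
D(2):
  [0, -10, 4, -11, -17, -∞, -∞]
  [-∞, 0, -17, -∞, -∞, -∞, -∞]
  [-17, -13, 0, -28, -34, -∞, 6]
  [-4, -14, 0, 0, -21, -∞, -∞]
  [-10, -20, -6, -21, 0, -∞, -∞]
  [-13, -23, -9, -17, -30, 0, -3]
  [-∞, -∞, -∞, -∞, -19, -18, 0]
D(3):
  [0, -9, 4, -11, -17, -∞, 10]
  [-34, 0, -17, -45, -51, -∞, -11]
  [-17, -13, 0, -28, -34, -∞, 6]
  [-4, -13, 0, 0, -21, -∞, 6]
  [-10, -19, -6, -21, 0, -∞, 0]
  [-13, -22, -9, -17, -30, 0, -3]
  [-∞, -∞, -∞, -∞, -19, -18, 0]
D(4):
  [0, -9, 4, -11, -17, -∞, 10]
  [-34, 0, -17, -45, -51, -∞, -11]
  [-17, -13, 0, -28, -34, -∞, 6]
  [-4, -13, 0, 0, -21, -∞, 6]
  [-10, -19, -6, -21, 0, -∞, 0]
  [-13, -22, -9, -17, -30, 0, -3]
  [-∞, -∞, -∞, -∞, -19, -18, 0]
D(5):
  [0, -9, 4, -11, -17, -∞, 10]
  [-34, 0, -17, -45, -51, -∞, -11]
  [-17, -13, 0, -28, -34, -∞, 6]
  [-4, -13, 0, 0, -21, -∞, 6]
  [-10, -19, -6, -21, 0, -∞, 0]
  [-13, -22, -9, -17, -30, 0, -3]
  [-29, -38, -25, -40, -19, -18, 0]
D(6):
  [0, -9, 4, -11, -17, -∞, 10]
  [-34, 0, -17, -45, -51, -∞, -11]
  [-17, -13, 0, -28, -34, -∞, 6]
  [-4, -13, 0, 0, -21, -∞, 6]
  [-10, -19, -6, -21, 0, -∞, 0]
  [-13, -22, -9, -17, -30, 0, -3]
  [-29, -38, -25, -35, -19, -18, 0]
D(7):
  [0, -9, 4, -11, -9, -8, 10]
  [-34, 0, -17, -45, -30, -29, -11]
  [-17, -13, 0, -28, -13, -12, 6]
  [-4, -13, 0, 0, -13, -12, 6]
  [-10, -19, -6, -21, 0, -18, 0]
  [-13, -22, -9, -17, -22, 0, -3]
  [-29, -38, -25, -35, -19, -18, 0]
Answer: C* = [[0, -9, 4, -11, -9, -8, 10], [-34, 0, -17, -45, -30, -29, -11], [-17, -13, 0, -28, -13, -12, 6], [-4, -13, 0, 0, -13, -12, 6], [-10, -19, -6, -21, 0, -18, 0], [-13, -22, -9, -17, -22, 0, -3], [-29, -38, -25, -35, -19, -18, 0]]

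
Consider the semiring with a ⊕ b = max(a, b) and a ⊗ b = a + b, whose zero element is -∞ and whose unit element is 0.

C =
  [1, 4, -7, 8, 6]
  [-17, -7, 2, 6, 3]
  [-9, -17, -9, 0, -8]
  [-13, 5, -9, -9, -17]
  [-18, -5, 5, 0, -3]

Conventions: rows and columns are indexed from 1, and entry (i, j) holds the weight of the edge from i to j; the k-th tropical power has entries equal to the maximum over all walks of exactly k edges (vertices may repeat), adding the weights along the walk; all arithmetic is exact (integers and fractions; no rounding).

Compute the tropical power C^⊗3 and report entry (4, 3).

C^⊗2:
  [2, 13, 11, 10, 7]
  [-7, 11, 8, 3, 0]
  [-8, 5, -3, -1, -3]
  [-12, -2, 7, 11, 8]
  [-4, 5, 2, 5, -2]
C^⊗3:
  [3, 15, 15, 19, 16]
  [-1, 8, 13, 17, 14]
  [-7, 4, 7, 11, 8]
  [-2, 16, 13, 8, 5]
  [-3, 10, 7, 11, 8]
Key observation: the optimum is the walk 4->2->5->3, with weight 5 + 3 + 5 = 13.
Optimal value attained by: walk 4->2->5->3.
Answer: (C^⊗3)[4][3] = 13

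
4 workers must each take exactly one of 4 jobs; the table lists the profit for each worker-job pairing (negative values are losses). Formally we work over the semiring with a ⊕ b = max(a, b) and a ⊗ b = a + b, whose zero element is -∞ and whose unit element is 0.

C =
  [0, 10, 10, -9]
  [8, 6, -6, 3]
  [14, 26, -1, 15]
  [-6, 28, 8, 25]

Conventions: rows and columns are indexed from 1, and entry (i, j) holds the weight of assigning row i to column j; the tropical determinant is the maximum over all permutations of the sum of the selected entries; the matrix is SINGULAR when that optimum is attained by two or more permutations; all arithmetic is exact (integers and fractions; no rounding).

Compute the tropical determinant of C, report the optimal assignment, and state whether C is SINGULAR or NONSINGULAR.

σ = (1, 2, 3, 4): 0 + 6 + (-1) + 25 = 30
σ = (1, 2, 4, 3): 0 + 6 + 15 + 8 = 29
σ = (1, 3, 2, 4): 0 + (-6) + 26 + 25 = 45
σ = (1, 3, 4, 2): 0 + (-6) + 15 + 28 = 37
σ = (1, 4, 2, 3): 0 + 3 + 26 + 8 = 37
σ = (1, 4, 3, 2): 0 + 3 + (-1) + 28 = 30
σ = (2, 1, 3, 4): 10 + 8 + (-1) + 25 = 42
σ = (2, 1, 4, 3): 10 + 8 + 15 + 8 = 41
σ = (2, 3, 1, 4): 10 + (-6) + 14 + 25 = 43
σ = (2, 3, 4, 1): 10 + (-6) + 15 + (-6) = 13
σ = (2, 4, 1, 3): 10 + 3 + 14 + 8 = 35
σ = (2, 4, 3, 1): 10 + 3 + (-1) + (-6) = 6
σ = (3, 1, 2, 4): 10 + 8 + 26 + 25 = 69
σ = (3, 1, 4, 2): 10 + 8 + 15 + 28 = 61
σ = (3, 2, 1, 4): 10 + 6 + 14 + 25 = 55
σ = (3, 2, 4, 1): 10 + 6 + 15 + (-6) = 25
σ = (3, 4, 1, 2): 10 + 3 + 14 + 28 = 55
σ = (3, 4, 2, 1): 10 + 3 + 26 + (-6) = 33
σ = (4, 1, 2, 3): (-9) + 8 + 26 + 8 = 33
σ = (4, 1, 3, 2): (-9) + 8 + (-1) + 28 = 26
σ = (4, 2, 1, 3): (-9) + 6 + 14 + 8 = 19
σ = (4, 2, 3, 1): (-9) + 6 + (-1) + (-6) = -10
σ = (4, 3, 1, 2): (-9) + (-6) + 14 + 28 = 27
σ = (4, 3, 2, 1): (-9) + (-6) + 26 + (-6) = 5
Optimal value attained by: σ = (3, 1, 2, 4).
Answer: det⊕(C) = 69; verdict: NONSINGULAR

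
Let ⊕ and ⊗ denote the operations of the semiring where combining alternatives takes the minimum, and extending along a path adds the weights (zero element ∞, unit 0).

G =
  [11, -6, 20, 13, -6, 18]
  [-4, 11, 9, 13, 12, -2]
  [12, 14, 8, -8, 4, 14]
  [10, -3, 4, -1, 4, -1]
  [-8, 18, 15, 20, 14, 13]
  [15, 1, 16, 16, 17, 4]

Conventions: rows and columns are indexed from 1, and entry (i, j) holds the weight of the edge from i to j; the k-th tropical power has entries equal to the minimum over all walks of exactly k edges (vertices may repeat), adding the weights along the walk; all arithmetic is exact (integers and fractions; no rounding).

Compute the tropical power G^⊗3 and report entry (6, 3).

G^⊗2:
  [-14, 5, 3, 7, 5, -8]
  [4, -10, 14, 1, -10, 2]
  [-4, -11, -4, -9, -4, -9]
  [-7, -4, 3, -4, 3, -5]
  [3, -14, 12, 5, -14, 10]
  [-3, 5, 10, 8, 9, -1]
G^⊗3:
  [-3, -20, 6, -5, -20, -4]
  [-18, -2, -1, 0, -2, -12]
  [-15, -12, -5, -12, -10, -13]
  [-8, -13, 0, -5, -13, -6]
  [-22, -3, -5, -1, -3, -16]
  [1, -9, 12, 2, -9, 3]
Key observation: the optimum is the walk 6->3->4->3, with weight 16 + (-8) + 4 = 12.
Optimal value attained by: walk 6->3->4->3.
Answer: (G^⊗3)[6][3] = 12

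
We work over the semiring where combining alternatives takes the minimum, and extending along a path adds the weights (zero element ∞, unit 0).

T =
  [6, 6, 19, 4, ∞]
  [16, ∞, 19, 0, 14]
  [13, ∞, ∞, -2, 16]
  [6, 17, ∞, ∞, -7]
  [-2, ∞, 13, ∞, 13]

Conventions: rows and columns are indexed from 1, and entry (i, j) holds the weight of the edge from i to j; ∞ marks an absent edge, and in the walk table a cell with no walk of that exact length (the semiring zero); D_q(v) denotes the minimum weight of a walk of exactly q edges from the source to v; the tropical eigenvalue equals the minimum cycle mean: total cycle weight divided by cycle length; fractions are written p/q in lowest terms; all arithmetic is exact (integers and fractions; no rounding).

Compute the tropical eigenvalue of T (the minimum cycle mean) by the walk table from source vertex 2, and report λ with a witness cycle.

q=0: [∞, 0, ∞, ∞, ∞]
q=1: [16, ∞, 19, 0, 14]
q=2: [6, 17, 27, 17, -7]
q=3: [-9, 12, 6, 10, 6]
q=4: [-3, -3, 10, -5, 3]
q=5: [1, 3, 16, -3, -12]
Optimal cycle mean attained by: cycle 1->4->5->1, total 4 + (-7) + (-2), length 3.
Answer: λ = -5/3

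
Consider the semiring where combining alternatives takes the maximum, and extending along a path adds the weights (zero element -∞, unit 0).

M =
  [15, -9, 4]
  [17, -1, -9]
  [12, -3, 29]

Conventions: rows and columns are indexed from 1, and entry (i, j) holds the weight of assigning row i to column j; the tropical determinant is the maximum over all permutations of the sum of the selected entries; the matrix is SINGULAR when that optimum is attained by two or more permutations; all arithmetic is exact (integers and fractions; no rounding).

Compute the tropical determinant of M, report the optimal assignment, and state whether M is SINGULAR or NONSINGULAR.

σ = (1, 2, 3): 15 + (-1) + 29 = 43
σ = (1, 3, 2): 15 + (-9) + (-3) = 3
σ = (2, 1, 3): (-9) + 17 + 29 = 37
σ = (2, 3, 1): (-9) + (-9) + 12 = -6
σ = (3, 1, 2): 4 + 17 + (-3) = 18
σ = (3, 2, 1): 4 + (-1) + 12 = 15
Optimal value attained by: σ = (1, 2, 3).
Answer: det⊕(M) = 43; verdict: NONSINGULAR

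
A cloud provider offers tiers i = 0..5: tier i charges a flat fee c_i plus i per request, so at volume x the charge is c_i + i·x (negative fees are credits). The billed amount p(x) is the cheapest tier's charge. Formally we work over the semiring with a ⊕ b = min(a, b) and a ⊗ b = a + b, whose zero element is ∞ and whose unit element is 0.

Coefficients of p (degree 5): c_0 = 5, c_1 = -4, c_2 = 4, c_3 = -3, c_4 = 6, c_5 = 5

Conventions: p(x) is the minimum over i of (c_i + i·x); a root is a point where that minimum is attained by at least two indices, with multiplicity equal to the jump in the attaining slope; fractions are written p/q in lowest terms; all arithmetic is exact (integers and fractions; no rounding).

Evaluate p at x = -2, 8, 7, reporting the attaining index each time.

p(-2) = min(5+0·(-2)=5, -4+1·(-2)=-6, 4+2·(-2)=0, -3+3·(-2)=-9, 6+4·(-2)=-2, 5+5·(-2)=-5) = -9 (attained by i=3)
p(8) = min(5+0·8=5, -4+1·8=4, 4+2·8=20, -3+3·8=21, 6+4·8=38, 5+5·8=45) = 4 (attained by i=1)
p(7) = min(5+0·7=5, -4+1·7=3, 4+2·7=18, -3+3·7=18, 6+4·7=34, 5+5·7=40) = 3 (attained by i=1)
Answer: p(-2) = -9; p(8) = 4; p(7) = 3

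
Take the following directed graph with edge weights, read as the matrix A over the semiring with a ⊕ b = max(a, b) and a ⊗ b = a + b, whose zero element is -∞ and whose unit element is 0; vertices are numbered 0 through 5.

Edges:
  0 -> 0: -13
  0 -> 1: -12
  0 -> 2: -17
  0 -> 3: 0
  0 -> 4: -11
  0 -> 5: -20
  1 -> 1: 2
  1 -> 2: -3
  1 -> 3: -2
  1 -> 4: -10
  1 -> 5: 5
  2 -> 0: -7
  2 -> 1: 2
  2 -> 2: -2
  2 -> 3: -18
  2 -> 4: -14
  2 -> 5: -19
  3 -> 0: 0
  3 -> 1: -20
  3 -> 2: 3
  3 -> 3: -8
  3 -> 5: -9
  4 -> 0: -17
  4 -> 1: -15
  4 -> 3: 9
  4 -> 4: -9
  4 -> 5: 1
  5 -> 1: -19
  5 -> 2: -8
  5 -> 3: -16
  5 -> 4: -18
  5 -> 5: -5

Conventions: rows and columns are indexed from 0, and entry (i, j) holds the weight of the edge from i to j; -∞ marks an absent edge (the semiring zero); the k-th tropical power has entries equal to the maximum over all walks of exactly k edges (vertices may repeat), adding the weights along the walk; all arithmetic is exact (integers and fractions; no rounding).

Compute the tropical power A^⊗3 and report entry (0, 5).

A^⊗2:
  [0, -10, 3, -2, -20, -7]
  [-2, 4, 1, 0, -8, 7]
  [-9, 4, -1, 0, -8, 7]
  [-4, 5, 1, 0, -11, -14]
  [9, -11, 12, 1, -17, 0]
  [-15, -6, -10, -9, -22, -10]
A^⊗3:
  [-2, 5, 1, 0, -11, -5]
  [0, 6, 3, 2, -6, 9]
  [0, 6, 3, 2, -6, 9]
  [0, 7, 3, 3, -5, 10]
  [5, 14, 10, 9, -2, -5]
  [-9, -4, -6, -8, -16, -1]
Key observation: the optimum is the walk 0->1->1->5, with weight (-12) + 2 + 5 = -5.
Optimal value attained by: walk 0->1->1->5.
Answer: (A^⊗3)[0][5] = -5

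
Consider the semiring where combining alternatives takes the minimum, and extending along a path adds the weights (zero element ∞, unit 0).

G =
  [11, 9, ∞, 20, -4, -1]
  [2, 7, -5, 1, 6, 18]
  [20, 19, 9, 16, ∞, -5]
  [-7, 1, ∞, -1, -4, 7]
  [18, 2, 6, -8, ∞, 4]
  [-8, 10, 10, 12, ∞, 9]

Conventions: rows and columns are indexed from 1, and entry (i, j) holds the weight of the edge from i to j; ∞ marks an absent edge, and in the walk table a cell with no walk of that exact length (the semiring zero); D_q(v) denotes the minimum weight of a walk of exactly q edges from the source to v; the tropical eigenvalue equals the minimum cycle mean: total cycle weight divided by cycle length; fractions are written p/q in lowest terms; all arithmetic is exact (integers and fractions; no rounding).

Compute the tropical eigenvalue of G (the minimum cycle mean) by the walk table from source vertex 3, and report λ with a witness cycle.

q=0: [∞, ∞, 0, ∞, ∞, ∞]
q=1: [20, 19, 9, 16, ∞, -5]
q=2: [-13, 5, 5, 7, 12, 4]
q=3: [-4, -4, 0, 4, -17, -14]
q=4: [-22, -15, -11, -25, -8, -13]
q=5: [-32, -24, -20, -26, -29, -23]
q=6: [-33, -27, -29, -37, -36, -33]
Optimal cycle mean attained by: cycle 1->5->4->1, total (-4) + (-8) + (-7), length 3.
Answer: λ = -19/3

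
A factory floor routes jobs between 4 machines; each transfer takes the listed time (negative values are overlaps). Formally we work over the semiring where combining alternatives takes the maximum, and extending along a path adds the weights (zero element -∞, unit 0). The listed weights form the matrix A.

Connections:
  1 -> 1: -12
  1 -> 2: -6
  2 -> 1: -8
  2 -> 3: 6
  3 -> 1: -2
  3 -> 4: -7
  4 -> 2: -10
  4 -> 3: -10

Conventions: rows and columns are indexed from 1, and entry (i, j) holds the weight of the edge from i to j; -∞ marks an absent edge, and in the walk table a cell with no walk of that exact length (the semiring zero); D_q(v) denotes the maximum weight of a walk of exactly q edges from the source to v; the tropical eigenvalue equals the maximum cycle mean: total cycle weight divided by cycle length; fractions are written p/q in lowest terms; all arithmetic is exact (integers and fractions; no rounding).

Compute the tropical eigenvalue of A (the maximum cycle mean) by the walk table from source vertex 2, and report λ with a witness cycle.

q=0: [-∞, 0, -∞, -∞]
q=1: [-8, -∞, 6, -∞]
q=2: [4, -14, -∞, -1]
q=3: [-8, -2, -8, -∞]
q=4: [-10, -14, 4, -15]
Optimal cycle mean attained by: cycle 1->2->3->1, total (-6) + 6 + (-2), length 3.
Answer: λ = -2/3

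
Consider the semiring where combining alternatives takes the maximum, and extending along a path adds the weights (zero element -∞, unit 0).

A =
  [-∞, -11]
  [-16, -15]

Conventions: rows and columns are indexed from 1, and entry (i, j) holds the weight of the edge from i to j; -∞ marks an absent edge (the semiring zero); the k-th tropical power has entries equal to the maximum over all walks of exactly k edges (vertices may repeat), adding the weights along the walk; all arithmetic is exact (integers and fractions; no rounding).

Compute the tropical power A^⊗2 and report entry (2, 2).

A^⊗2:
  [-27, -26]
  [-31, -27]
Key observation: the optimum is the walk 2->1->2, with weight (-16) + (-11) = -27.
Optimal value attained by: walk 2->1->2.
Answer: (A^⊗2)[2][2] = -27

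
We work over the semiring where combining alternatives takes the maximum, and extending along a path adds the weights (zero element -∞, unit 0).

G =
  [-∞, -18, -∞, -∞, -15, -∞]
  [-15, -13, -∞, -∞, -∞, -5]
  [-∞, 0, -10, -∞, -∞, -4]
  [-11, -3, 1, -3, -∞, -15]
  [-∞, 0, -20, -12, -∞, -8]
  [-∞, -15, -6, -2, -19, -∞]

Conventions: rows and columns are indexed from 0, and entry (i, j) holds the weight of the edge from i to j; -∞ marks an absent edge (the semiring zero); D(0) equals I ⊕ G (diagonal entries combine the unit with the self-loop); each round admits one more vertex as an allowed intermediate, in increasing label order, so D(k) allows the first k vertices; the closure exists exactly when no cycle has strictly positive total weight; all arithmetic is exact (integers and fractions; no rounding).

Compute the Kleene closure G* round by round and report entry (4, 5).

D(0):
  [0, -18, -∞, -∞, -15, -∞]
  [-15, 0, -∞, -∞, -∞, -5]
  [-∞, 0, 0, -∞, -∞, -4]
  [-11, -3, 1, 0, -∞, -15]
  [-∞, 0, -20, -12, 0, -8]
  [-∞, -15, -6, -2, -19, 0]
D(1):
  [0, -18, -∞, -∞, -15, -∞]
  [-15, 0, -∞, -∞, -30, -5]
  [-∞, 0, 0, -∞, -∞, -4]
  [-11, -3, 1, 0, -26, -15]
  [-∞, 0, -20, -12, 0, -8]
  [-∞, -15, -6, -2, -19, 0]
D(2):
  [0, -18, -∞, -∞, -15, -23]
  [-15, 0, -∞, -∞, -30, -5]
  [-15, 0, 0, -∞, -30, -4]
  [-11, -3, 1, 0, -26, -8]
  [-15, 0, -20, -12, 0, -5]
  [-30, -15, -6, -2, -19, 0]
D(3):
  [0, -18, -∞, -∞, -15, -23]
  [-15, 0, -∞, -∞, -30, -5]
  [-15, 0, 0, -∞, -30, -4]
  [-11, 1, 1, 0, -26, -3]
  [-15, 0, -20, -12, 0, -5]
  [-21, -6, -6, -2, -19, 0]
D(4):
  [0, -18, -∞, -∞, -15, -23]
  [-15, 0, -∞, -∞, -30, -5]
  [-15, 0, 0, -∞, -30, -4]
  [-11, 1, 1, 0, -26, -3]
  [-15, 0, -11, -12, 0, -5]
  [-13, -1, -1, -2, -19, 0]
D(5):
  [0, -15, -26, -27, -15, -20]
  [-15, 0, -41, -42, -30, -5]
  [-15, 0, 0, -42, -30, -4]
  [-11, 1, 1, 0, -26, -3]
  [-15, 0, -11, -12, 0, -5]
  [-13, -1, -1, -2, -19, 0]
D(6):
  [0, -15, -21, -22, -15, -20]
  [-15, 0, -6, -7, -24, -5]
  [-15, 0, 0, -6, -23, -4]
  [-11, 1, 1, 0, -22, -3]
  [-15, 0, -6, -7, 0, -5]
  [-13, -1, -1, -2, -19, 0]
Answer: G*[4][5] = -5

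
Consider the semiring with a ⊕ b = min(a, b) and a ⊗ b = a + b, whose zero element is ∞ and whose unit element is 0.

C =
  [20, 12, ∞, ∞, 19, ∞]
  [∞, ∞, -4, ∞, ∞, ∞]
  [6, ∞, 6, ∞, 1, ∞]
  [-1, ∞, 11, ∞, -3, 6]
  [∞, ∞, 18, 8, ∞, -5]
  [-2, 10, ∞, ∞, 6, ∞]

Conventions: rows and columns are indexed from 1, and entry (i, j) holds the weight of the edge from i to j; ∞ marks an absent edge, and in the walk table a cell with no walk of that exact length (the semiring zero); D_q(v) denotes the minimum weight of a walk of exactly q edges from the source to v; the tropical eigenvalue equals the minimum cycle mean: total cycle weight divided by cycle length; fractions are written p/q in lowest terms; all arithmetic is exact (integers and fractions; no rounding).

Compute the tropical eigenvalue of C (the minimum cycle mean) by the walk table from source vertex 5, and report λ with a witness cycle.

q=0: [∞, ∞, ∞, ∞, 0, ∞]
q=1: [∞, ∞, 18, 8, ∞, -5]
q=2: [-7, 5, 19, ∞, 1, 14]
q=3: [12, 5, 1, 9, 12, -4]
q=4: [-6, 6, 1, 20, 2, 7]
q=5: [5, 6, 2, 10, 2, -3]
q=6: [-5, 7, 2, 10, 3, -3]
Optimal cycle mean attained by: cycle 1->2->3->5->6->1, total 12 + (-4) + 1 + (-5) + (-2), length 5.
Answer: λ = 2/5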